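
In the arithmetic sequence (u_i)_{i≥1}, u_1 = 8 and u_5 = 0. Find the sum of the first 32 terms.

Common difference d = (0 - 8) / (5 - 1) = -2.
u_i = 8 + (i - 1)·(-2).
u_{32} = -54; S = 32·(8 + (-54))/2 = -736.

-736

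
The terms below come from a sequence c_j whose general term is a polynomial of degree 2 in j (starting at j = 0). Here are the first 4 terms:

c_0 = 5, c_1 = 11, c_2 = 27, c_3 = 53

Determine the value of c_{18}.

1643

1st diffs: 6, 16, 26.
2nd diffs: 10, 10 (constant).
So c_j = 5j^2 + j + 5.
Evaluating at j = 18 gives c_{18} = 1643.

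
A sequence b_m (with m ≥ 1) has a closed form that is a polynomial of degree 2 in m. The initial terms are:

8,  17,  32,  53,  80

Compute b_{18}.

1st diffs: 9, 15, 21, 27.
2nd diffs: 6, 6, 6 (constant).
Newton forward-difference form: b_m = 8 + 9·C(m-1,1) + 6·C(m-1,2).
At m = 18: m-1 = 17, so b_{18} = 8 + 153 + 816 = 977.

977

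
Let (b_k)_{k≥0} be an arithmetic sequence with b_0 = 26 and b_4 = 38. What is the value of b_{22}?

92

Common difference d = (38 - 26) / (4 - 0) = 3.
b_k = 26 + (k - 0)·3.
b_{22} = 26 + 22·3 = 92.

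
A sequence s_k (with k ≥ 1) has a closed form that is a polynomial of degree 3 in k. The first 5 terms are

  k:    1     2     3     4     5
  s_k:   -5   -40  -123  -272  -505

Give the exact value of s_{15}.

1st diffs: -35, -83, -149, -233.
2nd diffs: -48, -66, -84.
3rd diffs: -18, -18 (constant).
Newton forward-difference form: s_k = -5 + (-35)·C(k-1,1) + (-48)·C(k-1,2) + (-18)·C(k-1,3).
At k = 15: k-1 = 14, so s_{15} = -5 - 490 - 4368 - 6552 = -11415.

-11415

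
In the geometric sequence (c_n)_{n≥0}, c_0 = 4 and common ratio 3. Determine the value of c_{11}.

c_n = 4·3^(n-0).
c_{11} = 4·3^11 = 708588.

708588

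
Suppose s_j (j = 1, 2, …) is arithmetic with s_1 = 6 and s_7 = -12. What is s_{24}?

-63

Common difference d = (-12 - 6) / (7 - 1) = -3.
s_j = 6 + (j - 1)·(-3).
s_{24} = 6 + 23·(-3) = -63.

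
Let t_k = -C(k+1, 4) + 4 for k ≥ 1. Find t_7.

C(8, 4) = 70, so t_7 = -66.

-66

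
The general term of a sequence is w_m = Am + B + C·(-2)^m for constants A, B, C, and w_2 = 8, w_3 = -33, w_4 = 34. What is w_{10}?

3028

At m = 2, 3, 4: 2A + B + 4C = 8; 3A + B - 8C = -33; 4A + B + 16C = 34.
Subtracting the first from the second: A - 12C = -41.
Subtracting the second from the third: A + 24C = 67.
Solving: C = 3, A = -5, then B = 6.
Therefore w_{10} = -50 + 6 + 3·1024 = 3028.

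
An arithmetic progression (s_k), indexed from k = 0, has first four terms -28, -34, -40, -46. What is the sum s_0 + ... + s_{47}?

Common difference d = -6.
s_k = -28 + (k - 0)·(-6).
s_{47} = -310; S = 48·(-28 + (-310))/2 = -8112.

-8112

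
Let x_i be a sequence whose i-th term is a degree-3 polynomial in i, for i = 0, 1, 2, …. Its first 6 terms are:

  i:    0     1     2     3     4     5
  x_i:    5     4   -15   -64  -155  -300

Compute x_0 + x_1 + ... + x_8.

-3015

1st diffs: -1, -19, -49, -91, -145.
2nd diffs: -18, -30, -42, -54.
3rd diffs: -12, -12, -12 (constant).
Newton forward-difference form: x_i = 5 + (-1)·C(i,1) + (-18)·C(i,2) + (-12)·C(i,3).
Continuing: -511, -800, -1179.
Summing i = 0..8 (9 terms) gives -3015.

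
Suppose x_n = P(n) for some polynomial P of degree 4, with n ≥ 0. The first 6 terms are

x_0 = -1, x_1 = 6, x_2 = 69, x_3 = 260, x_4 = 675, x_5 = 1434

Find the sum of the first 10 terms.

1st diffs: 7, 63, 191, 415, 759.
2nd diffs: 56, 128, 224, 344.
3rd diffs: 72, 96, 120.
4th diffs: 24, 24 (constant).
Newton forward-difference form: x_n = -1 + 7·C(n,1) + 56·C(n,2) + 72·C(n,3) + 24·C(n,4).
Continuing: 2681, 4584, 7335, 11150.
Summing n = 0..9 (10 terms) gives 28193.

28193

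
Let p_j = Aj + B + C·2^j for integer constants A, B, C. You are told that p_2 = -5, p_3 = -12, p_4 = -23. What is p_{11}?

Write the equations: 2A + B + 4C = -5; 3A + B + 8C = -12; 4A + B + 16C = -23.
Subtracting the first from the second: A + 4C = -7.
Subtracting the second from the third: A + 8C = -11.
Solving: C = -1, A = -3, then B = 5.
So p_j = -3·j + 5 + (-1)·2^j; at j=11 this is -2076.

-2076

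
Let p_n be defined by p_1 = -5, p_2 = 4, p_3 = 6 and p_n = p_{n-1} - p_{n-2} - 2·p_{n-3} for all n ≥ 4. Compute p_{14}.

Iterate the recurrence:
p_4 = 12  p_5 = -2  p_6 = -26  …  p_{11} = 150  p_{12} = -210  p_{13} = -752  p_{14} = -842.

-842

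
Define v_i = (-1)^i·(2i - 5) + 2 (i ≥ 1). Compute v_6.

9

(-1)^6 = 1; 2i - 5 at i=6 is 7; so v_6 = 9.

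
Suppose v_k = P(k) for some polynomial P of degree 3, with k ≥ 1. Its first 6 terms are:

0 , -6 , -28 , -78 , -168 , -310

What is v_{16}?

-7230

1st diffs: -6, -22, -50, -90, -142.
2nd diffs: -16, -28, -40, -52.
3rd diffs: -12, -12, -12 (constant).
Newton forward-difference form: v_k = (-6)·C(k-1,1) + (-16)·C(k-1,2) + (-12)·C(k-1,3).
At k = 16: k-1 = 15, so v_{16} = -90 - 1680 - 5460 = -7230.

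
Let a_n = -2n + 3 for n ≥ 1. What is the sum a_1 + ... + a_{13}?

-143

Over n = 1..13: Σn = 91.
Total = (-2)·91 + (3)·13 = -143.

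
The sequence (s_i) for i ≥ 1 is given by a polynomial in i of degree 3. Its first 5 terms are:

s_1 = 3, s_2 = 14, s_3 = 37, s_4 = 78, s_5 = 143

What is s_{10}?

1038

1st diffs: 11, 23, 41, 65.
2nd diffs: 12, 18, 24.
3rd diffs: 6, 6 (constant).
Newton forward-difference form: s_i = 3 + 11·C(i-1,1) + 12·C(i-1,2) + 6·C(i-1,3).
At i = 10: i-1 = 9, so s_{10} = 3 + 99 + 432 + 504 = 1038.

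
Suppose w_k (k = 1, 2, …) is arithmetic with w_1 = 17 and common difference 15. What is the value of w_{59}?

887

w_k = 17 + (k - 1)·15.
w_{59} = 17 + 58·15 = 887.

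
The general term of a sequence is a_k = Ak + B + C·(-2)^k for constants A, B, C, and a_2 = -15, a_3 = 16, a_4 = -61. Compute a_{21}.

Plug in k = 2, 3, 4: 2A + B + 4C = -15; 3A + B - 8C = 16; 4A + B + 16C = -61.
Subtracting the first from the second: A - 12C = 31.
Subtracting the second from the third: A + 24C = -77.
Solving: C = -3, A = -5, then B = 7.
Therefore a_{21} = -105 + 7 + (-3)·(-2097152) = 6291358.

6291358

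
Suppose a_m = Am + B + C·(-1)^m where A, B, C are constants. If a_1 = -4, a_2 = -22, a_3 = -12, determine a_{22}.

Write the equations: A + B - C = -4; 2A + B + C = -22; 3A + B - C = -12.
Subtracting the first from the second: A + 2C = -18.
Subtracting the second from the third: A - 2C = 10.
Solving: C = -7, A = -4, then B = -7.
Hence a_{22} = -4·22 + (-7) + (-7)·1 = -102.

-102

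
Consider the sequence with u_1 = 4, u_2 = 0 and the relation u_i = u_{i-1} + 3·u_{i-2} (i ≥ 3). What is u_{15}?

Compute successive terms:
u_3 = 12, u_4 = 12, u_5 = 48, …, u_{12} = 13908, u_{13} = 32196, u_{14} = 73920, u_{15} = 170508.

170508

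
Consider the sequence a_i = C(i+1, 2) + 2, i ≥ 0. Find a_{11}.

C(12, 2) = 66, so a_{11} = 68.

68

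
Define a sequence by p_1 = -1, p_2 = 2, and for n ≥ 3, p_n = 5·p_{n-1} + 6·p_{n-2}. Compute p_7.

Iterate the recurrence:
p_3 = 4, p_4 = 32, p_5 = 184, p_6 = 1112, p_7 = 6664.
(Characteristic roots are 6 and -1.)

6664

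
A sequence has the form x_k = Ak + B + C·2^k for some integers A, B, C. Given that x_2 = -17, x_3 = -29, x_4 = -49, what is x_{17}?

-262213

At k = 2, 3, 4: 2A + B + 4C = -17; 3A + B + 8C = -29; 4A + B + 16C = -49.
Subtracting the first from the second: A + 4C = -12.
Subtracting the second from the third: A + 8C = -20.
Solving: C = -2, A = -4, then B = -1.
So x_k = -4·k + (-1) + (-2)·2^k; at k=17 this is -262213.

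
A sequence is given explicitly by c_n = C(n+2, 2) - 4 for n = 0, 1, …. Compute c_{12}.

C(14, 2) = 91, so c_{12} = 87.

87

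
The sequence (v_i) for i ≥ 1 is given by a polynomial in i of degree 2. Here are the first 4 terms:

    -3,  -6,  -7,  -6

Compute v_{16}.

1st diffs: -3, -1, 1.
2nd diffs: 2, 2 (constant).
So v_i = i^2 - 6i + 2.
Evaluating at i = 16 gives v_{16} = 162.

162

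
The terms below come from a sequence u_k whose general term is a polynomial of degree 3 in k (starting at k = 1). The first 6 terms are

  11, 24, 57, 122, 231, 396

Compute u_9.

1347

1st diffs: 13, 33, 65, 109, 165.
2nd diffs: 20, 32, 44, 56.
3rd diffs: 12, 12, 12 (constant).
So u_k = 2k^3 - 2k^2 + 5k + 6.
Evaluating at k = 9 gives u_9 = 1347.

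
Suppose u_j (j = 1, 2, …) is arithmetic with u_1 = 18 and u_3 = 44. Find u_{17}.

226

Common difference d = (44 - 18) / (3 - 1) = 13.
u_j = 18 + (j - 1)·13.
u_{17} = 18 + 16·13 = 226.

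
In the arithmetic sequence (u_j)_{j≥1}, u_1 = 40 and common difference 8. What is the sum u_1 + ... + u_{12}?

1008

u_j = 40 + (j - 1)·8.
u_{12} = 128; S = 12·(40 + 128)/2 = 1008.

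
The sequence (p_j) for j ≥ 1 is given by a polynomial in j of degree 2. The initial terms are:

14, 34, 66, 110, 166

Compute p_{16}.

1574

1st diffs: 20, 32, 44, 56.
2nd diffs: 12, 12, 12 (constant).
So p_j = 6j^2 + 2j + 6.
Evaluating at j = 16 gives p_{16} = 1574.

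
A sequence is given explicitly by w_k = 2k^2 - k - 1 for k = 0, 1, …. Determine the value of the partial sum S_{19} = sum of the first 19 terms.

Over k = 0..18: Σk = 171, Σk² = 2109.
Total = (2)·2109 + (-1)·171 + (-1)·19 = 4028.

4028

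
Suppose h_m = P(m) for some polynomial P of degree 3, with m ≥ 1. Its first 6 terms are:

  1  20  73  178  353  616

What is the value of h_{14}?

8048

1st diffs: 19, 53, 105, 175, 263.
2nd diffs: 34, 52, 70, 88.
3rd diffs: 18, 18, 18 (constant).
So h_m = 3m^3 - m^2 + m - 2.
Evaluating at m = 14 gives h_{14} = 8048.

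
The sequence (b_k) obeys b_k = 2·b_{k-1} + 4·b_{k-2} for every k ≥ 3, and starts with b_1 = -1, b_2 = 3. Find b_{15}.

Applying the relation repeatedly:
b_3 = 2  b_4 = 16  b_5 = 40  …  b_{12} = 160768  b_{13} = 520192  b_{14} = 1683456  b_{15} = 5447680.

5447680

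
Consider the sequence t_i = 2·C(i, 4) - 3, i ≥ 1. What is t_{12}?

C(12, 4) = 495, so t_{12} = 987.

987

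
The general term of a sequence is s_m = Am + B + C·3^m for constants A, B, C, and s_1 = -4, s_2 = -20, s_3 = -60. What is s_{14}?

-9565988

The three given values yield: A + B + 3C = -4; 2A + B + 9C = -20; 3A + B + 27C = -60.
Subtracting the first from the second: A + 6C = -16.
Subtracting the second from the third: A + 18C = -40.
Solving: C = -2, A = -4, then B = 6.
Therefore s_{14} = -56 + 6 + (-2)·4782969 = -9565988.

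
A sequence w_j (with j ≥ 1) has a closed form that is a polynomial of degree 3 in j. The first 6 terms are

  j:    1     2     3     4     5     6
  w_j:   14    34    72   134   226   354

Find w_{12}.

2214

1st diffs: 20, 38, 62, 92, 128.
2nd diffs: 18, 24, 30, 36.
3rd diffs: 6, 6, 6 (constant).
Newton forward-difference form: w_j = 14 + 20·C(j-1,1) + 18·C(j-1,2) + 6·C(j-1,3).
At j = 12: j-1 = 11, so w_{12} = 14 + 220 + 990 + 990 = 2214.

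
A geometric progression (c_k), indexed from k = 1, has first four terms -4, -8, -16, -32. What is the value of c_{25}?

Common ratio r = 2.
c_k = (-4)·2^(k-1).
c_{25} = (-4)·2^24 = -67108864.

-67108864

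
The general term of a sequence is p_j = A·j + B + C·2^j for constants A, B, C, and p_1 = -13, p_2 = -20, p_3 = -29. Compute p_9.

The three given values yield: A + B + 2C = -13; 2A + B + 4C = -20; 3A + B + 8C = -29.
Subtracting the first from the second: A + 2C = -7.
Subtracting the second from the third: A + 4C = -9.
Solving: C = -1, A = -5, then B = -6.
Therefore p_9 = -45 + (-6) + (-1)·512 = -563.

-563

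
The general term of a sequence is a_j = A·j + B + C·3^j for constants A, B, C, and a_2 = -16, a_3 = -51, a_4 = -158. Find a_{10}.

-118088

The three given values yield: 2A + B + 9C = -16; 3A + B + 27C = -51; 4A + B + 81C = -158.
Subtracting the first from the second: A + 18C = -35.
Subtracting the second from the third: A + 54C = -107.
Solving: C = -2, A = 1, then B = 0.
Therefore a_{10} = 10 + 0 + (-2)·59049 = -118088.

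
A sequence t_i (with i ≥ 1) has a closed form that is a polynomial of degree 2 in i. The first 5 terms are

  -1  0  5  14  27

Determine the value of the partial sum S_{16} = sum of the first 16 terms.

2344

1st diffs: 1, 5, 9, 13.
2nd diffs: 4, 4, 4 (constant).
Newton forward-difference form: t_i = -1 + 1·C(i-1,1) + 4·C(i-1,2).
Continuing: …, 44, 65, 90, 119, …, t_{16} = 434.
Summing i = 1..16 (16 terms) gives 2344.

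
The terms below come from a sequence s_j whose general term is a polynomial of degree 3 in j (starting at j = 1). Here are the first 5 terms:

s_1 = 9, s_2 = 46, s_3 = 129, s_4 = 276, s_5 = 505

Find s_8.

1st diffs: 37, 83, 147, 229.
2nd diffs: 46, 64, 82.
3rd diffs: 18, 18 (constant).
Newton forward-difference form: s_j = 9 + 37·C(j-1,1) + 46·C(j-1,2) + 18·C(j-1,3).
At j = 8: j-1 = 7, so s_8 = 9 + 259 + 966 + 630 = 1864.

1864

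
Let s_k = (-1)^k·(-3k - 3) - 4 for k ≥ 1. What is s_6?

(-1)^6 = 1; -3k - 3 at k=6 is -21; so s_6 = -25.

-25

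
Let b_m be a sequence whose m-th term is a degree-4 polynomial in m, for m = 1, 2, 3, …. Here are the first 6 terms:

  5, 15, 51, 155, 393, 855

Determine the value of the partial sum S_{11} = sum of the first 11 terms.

29843

1st diffs: 10, 36, 104, 238, 462.
2nd diffs: 26, 68, 134, 224.
3rd diffs: 42, 66, 90.
4th diffs: 24, 24 (constant).
So b_m = m^4 - 3m^3 + 6m^2 - 2m + 3.
Continuing: …, 1655, 2931, 4845, 7583, …, b_{11} = 11355.
Summing m = 1..11 (11 terms) gives 29843.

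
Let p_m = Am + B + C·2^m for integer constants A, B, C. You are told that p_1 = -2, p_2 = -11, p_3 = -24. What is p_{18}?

At m = 1, 2, 3: A + B + 2C = -2; 2A + B + 4C = -11; 3A + B + 8C = -24.
Subtracting the first from the second: A + 2C = -9.
Subtracting the second from the third: A + 4C = -13.
Solving: C = -2, A = -5, then B = 7.
So p_m = -5·m + 7 + (-2)·2^m; at m=18 this is -524371.

-524371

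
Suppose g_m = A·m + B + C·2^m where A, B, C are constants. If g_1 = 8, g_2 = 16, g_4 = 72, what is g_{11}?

10218

Write the equations: A + B + 2C = 8; 2A + B + 4C = 16; 4A + B + 16C = 72.
Subtracting the first from the second: A + 2C = 8.
Subtracting the second from the third: 2A + 12C = 56.
Solving: C = 5, A = -2, then B = 0.
Hence g_{11} = -2·11 + 0 + 5·2048 = 10218.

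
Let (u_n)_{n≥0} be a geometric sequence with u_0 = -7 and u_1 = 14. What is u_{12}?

Common ratio r = -2.
u_n = (-7)·(-2)^(n-0).
u_{12} = (-7)·(-2)^12 = -28672.

-28672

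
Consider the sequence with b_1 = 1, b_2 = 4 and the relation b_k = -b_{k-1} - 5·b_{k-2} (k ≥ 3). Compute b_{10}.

-2531

b_3 = -9; b_4 = -11; b_5 = 56; b_6 = -1; b_7 = -279; b_8 = 284; b_9 = 1111; b_{10} = -2531.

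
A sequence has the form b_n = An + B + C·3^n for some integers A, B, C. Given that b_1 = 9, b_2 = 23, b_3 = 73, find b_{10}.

177111

Write the equations: A + B + 3C = 9; 2A + B + 9C = 23; 3A + B + 27C = 73.
Subtracting the first from the second: A + 6C = 14.
Subtracting the second from the third: A + 18C = 50.
Solving: C = 3, A = -4, then B = 4.
Therefore b_{10} = -40 + 4 + 3·59049 = 177111.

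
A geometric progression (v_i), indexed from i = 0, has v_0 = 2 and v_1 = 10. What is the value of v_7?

Common ratio r = 5.
v_i = 2·5^(i-0).
v_7 = 2·5^7 = 156250.

156250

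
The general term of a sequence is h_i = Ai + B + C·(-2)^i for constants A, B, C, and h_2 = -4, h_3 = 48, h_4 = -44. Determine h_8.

-988

At i = 2, 3, 4: 2A + B + 4C = -4; 3A + B - 8C = 48; 4A + B + 16C = -44.
Subtracting the first from the second: A - 12C = 52.
Subtracting the second from the third: A + 24C = -92.
Solving: C = -4, A = 4, then B = 4.
Therefore h_8 = 32 + 4 + (-4)·256 = -988.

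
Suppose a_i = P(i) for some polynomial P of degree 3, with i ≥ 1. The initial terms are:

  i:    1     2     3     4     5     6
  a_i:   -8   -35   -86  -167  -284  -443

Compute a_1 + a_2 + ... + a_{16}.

-27728

1st diffs: -27, -51, -81, -117, -159.
2nd diffs: -24, -30, -36, -42.
3rd diffs: -6, -6, -6 (constant).
So a_i = -i^3 - 6i^2 - 2i + 1.
Continuing: …, -650, -911, -1232, -1619, …, a_{16} = -5663.
Summing i = 1..16 (16 terms) gives -27728.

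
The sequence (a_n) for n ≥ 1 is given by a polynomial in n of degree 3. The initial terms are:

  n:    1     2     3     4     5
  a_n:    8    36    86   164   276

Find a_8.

1st diffs: 28, 50, 78, 112.
2nd diffs: 22, 28, 34.
3rd diffs: 6, 6 (constant).
Newton forward-difference form: a_n = 8 + 28·C(n-1,1) + 22·C(n-1,2) + 6·C(n-1,3).
At n = 8: n-1 = 7, so a_8 = 8 + 196 + 462 + 210 = 876.

876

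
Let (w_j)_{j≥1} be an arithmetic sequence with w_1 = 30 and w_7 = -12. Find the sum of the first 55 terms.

-8745

Common difference d = (-12 - 30) / (7 - 1) = -7.
w_j = 30 + (j - 1)·(-7).
w_{55} = -348; S = 55·(30 + (-348))/2 = -8745.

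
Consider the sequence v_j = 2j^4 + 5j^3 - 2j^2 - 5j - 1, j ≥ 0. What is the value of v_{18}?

v_{18} = 2·18^4 + 5·18^3 - 2·18^2 - 5·18 - 1 = 238373.

238373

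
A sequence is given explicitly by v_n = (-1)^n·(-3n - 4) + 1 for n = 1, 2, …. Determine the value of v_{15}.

(-1)^15 = -1; -3n - 4 at n=15 is -49; so v_{15} = 50.

50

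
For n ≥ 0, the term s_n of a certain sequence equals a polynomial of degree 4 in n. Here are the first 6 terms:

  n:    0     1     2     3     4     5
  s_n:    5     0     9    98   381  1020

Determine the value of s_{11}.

27450

1st diffs: -5, 9, 89, 283, 639.
2nd diffs: 14, 80, 194, 356.
3rd diffs: 66, 114, 162.
4th diffs: 48, 48 (constant).
So s_n = 2n^4 - n^3 - 4n^2 - 2n + 5.
Evaluating at n = 11 gives s_{11} = 27450.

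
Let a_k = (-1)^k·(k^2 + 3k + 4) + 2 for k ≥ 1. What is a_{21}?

-506

(-1)^21 = -1; k^2 + 3k + 4 at k=21 is 508; so a_{21} = -506.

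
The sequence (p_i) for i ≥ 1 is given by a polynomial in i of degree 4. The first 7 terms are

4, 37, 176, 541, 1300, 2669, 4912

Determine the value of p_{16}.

131749

1st diffs: 33, 139, 365, 759, 1369, 2243.
2nd diffs: 106, 226, 394, 610, 874.
3rd diffs: 120, 168, 216, 264.
4th diffs: 48, 48, 48 (constant).
Newton forward-difference form: p_i = 4 + 33·C(i-1,1) + 106·C(i-1,2) + 120·C(i-1,3) + 48·C(i-1,4).
At i = 16: i-1 = 15, so p_{16} = 4 + 495 + 11130 + 54600 + 65520 = 131749.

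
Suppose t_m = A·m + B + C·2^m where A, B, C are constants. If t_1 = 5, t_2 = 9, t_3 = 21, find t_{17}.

524221

Write the equations: A + B + 2C = 5; 2A + B + 4C = 9; 3A + B + 8C = 21.
Subtracting the first from the second: A + 2C = 4.
Subtracting the second from the third: A + 4C = 12.
Solving: C = 4, A = -4, then B = 1.
Hence t_{17} = -4·17 + 1 + 4·131072 = 524221.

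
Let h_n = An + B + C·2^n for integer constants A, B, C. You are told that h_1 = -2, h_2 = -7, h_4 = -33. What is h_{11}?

-4104

Plug in n = 1, 2, 4: A + B + 2C = -2; 2A + B + 4C = -7; 4A + B + 16C = -33.
Subtracting the first from the second: A + 2C = -5.
Subtracting the second from the third: 2A + 12C = -26.
Solving: C = -2, A = -1, then B = 3.
Therefore h_{11} = -11 + 3 + (-2)·2048 = -4104.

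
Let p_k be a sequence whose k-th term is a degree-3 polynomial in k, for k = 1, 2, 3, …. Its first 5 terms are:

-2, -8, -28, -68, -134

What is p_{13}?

1st diffs: -6, -20, -40, -66.
2nd diffs: -14, -20, -26.
3rd diffs: -6, -6 (constant).
So p_k = -k^3 - k^2 + 4k - 4.
Evaluating at k = 13 gives p_{13} = -2318.

-2318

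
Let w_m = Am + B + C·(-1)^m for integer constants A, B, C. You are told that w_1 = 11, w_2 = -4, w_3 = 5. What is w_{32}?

-94

Write the equations: A + B - C = 11; 2A + B + C = -4; 3A + B - C = 5.
Subtracting the first from the second: A + 2C = -15.
Subtracting the second from the third: A - 2C = 9.
Solving: C = -6, A = -3, then B = 8.
Therefore w_{32} = -96 + 8 + (-6)·1 = -94.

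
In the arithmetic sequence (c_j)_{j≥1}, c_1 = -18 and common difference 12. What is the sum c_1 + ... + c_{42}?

c_j = -18 + (j - 1)·12.
c_{42} = 474; S = 42·(-18 + 474)/2 = 9576.

9576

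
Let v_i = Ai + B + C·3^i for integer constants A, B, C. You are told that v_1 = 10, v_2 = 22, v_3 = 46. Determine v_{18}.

387420598

The three given values yield: A + B + 3C = 10; 2A + B + 9C = 22; 3A + B + 27C = 46.
Subtracting the first from the second: A + 6C = 12.
Subtracting the second from the third: A + 18C = 24.
Solving: C = 1, A = 6, then B = 1.
Therefore v_{18} = 108 + 1 + 1·387420489 = 387420598.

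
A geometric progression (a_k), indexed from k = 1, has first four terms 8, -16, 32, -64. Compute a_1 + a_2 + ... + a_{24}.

-44739240

Common ratio r = -2.
a_k = 8·(-2)^(k-1).
S = 8·((-2)^24 - 1)/(-2 - 1) = 8·(16777216 - 1)/(-3) = -44739240.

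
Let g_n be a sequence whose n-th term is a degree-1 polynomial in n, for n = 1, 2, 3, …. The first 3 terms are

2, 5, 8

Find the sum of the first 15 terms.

1st diffs: 3, 3 (constant).
So g_n = 3n - 1.
Continuing: …, 11, 14, 17, 20, …, g_{15} = 44.
Summing n = 1..15 (15 terms) gives 345.

345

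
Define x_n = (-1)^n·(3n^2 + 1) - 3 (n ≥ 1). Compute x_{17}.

(-1)^17 = -1; 3n^2 + 1 at n=17 is 868; so x_{17} = -871.

-871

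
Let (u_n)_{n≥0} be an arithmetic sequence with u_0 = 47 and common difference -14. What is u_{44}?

-569

u_n = 47 + (n - 0)·(-14).
u_{44} = 47 + 44·(-14) = -569.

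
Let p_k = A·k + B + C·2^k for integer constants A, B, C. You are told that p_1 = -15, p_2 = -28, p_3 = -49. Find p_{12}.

-16446

Plug in k = 1, 2, 3: A + B + 2C = -15; 2A + B + 4C = -28; 3A + B + 8C = -49.
Subtracting the first from the second: A + 2C = -13.
Subtracting the second from the third: A + 4C = -21.
Solving: C = -4, A = -5, then B = -2.
Therefore p_{12} = -60 + (-2) + (-4)·4096 = -16446.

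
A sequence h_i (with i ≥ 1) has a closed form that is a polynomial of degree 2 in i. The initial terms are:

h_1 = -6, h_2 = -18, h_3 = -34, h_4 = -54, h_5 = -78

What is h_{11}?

1st diffs: -12, -16, -20, -24.
2nd diffs: -4, -4, -4 (constant).
So h_i = -2i^2 - 6i + 2.
Evaluating at i = 11 gives h_{11} = -306.

-306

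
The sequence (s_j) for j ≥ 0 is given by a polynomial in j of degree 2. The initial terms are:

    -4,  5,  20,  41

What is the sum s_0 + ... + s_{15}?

4376

1st diffs: 9, 15, 21.
2nd diffs: 6, 6 (constant).
So s_j = 3j^2 + 6j - 4.
Continuing: …, 68, 101, 140, 185, …, s_{15} = 761.
Summing j = 0..15 (16 terms) gives 4376.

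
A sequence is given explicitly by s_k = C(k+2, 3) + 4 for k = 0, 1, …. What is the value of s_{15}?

C(17, 3) = 680, so s_{15} = 684.

684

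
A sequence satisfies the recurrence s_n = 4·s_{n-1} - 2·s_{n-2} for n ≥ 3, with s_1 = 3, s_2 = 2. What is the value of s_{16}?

8566016

Compute successive terms:
s_3 = 2, s_4 = 4, s_5 = 12, …, s_{13} = 215232, s_{14} = 734848, s_{15} = 2508928, s_{16} = 8566016.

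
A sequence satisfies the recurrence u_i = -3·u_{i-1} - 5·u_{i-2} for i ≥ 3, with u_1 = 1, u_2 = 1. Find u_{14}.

-47519

Iterate the recurrence:
u_3 = -8;  u_4 = 19;  u_5 = -17;  …;  u_{11} = -5633;  u_{12} = 9244;  u_{13} = 433;  u_{14} = -47519.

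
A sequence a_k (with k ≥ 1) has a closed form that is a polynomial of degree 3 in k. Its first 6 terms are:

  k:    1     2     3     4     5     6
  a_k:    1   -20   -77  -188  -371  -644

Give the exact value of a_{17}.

1st diffs: -21, -57, -111, -183, -273.
2nd diffs: -36, -54, -72, -90.
3rd diffs: -18, -18, -18 (constant).
Newton forward-difference form: a_k = 1 + (-21)·C(k-1,1) + (-36)·C(k-1,2) + (-18)·C(k-1,3).
At k = 17: k-1 = 16, so a_{17} = 1 - 336 - 4320 - 10080 = -14735.

-14735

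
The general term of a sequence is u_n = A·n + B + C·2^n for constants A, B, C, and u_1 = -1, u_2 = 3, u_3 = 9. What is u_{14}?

16407

Plug in n = 1, 2, 3: A + B + 2C = -1; 2A + B + 4C = 3; 3A + B + 8C = 9.
Subtracting the first from the second: A + 2C = 4.
Subtracting the second from the third: A + 4C = 6.
Solving: C = 1, A = 2, then B = -5.
So u_n = 2·n + (-5) + 1·2^n; at n=14 this is 16407.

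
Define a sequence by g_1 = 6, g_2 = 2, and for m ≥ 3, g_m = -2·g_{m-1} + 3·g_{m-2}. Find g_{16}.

Iterate the recurrence:
g_3 = 14;  g_4 = -22;  g_5 = 86;  …;  g_{13} = 531446;  g_{14} = -1594318;  g_{15} = 4782974;  g_{16} = -14348902.
(Characteristic roots are 1 and -3.)

-14348902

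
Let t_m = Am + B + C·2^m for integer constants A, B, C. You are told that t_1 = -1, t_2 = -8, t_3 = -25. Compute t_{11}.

-10201

Plug in m = 1, 2, 3: A + B + 2C = -1; 2A + B + 4C = -8; 3A + B + 8C = -25.
Subtracting the first from the second: A + 2C = -7.
Subtracting the second from the third: A + 4C = -17.
Solving: C = -5, A = 3, then B = 6.
Therefore t_{11} = 33 + 6 + (-5)·2048 = -10201.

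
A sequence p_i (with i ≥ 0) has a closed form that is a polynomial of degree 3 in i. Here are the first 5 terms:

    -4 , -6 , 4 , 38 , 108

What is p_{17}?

1st diffs: -2, 10, 34, 70.
2nd diffs: 12, 24, 36.
3rd diffs: 12, 12 (constant).
Newton forward-difference form: p_i = -4 + (-2)·C(i,1) + 12·C(i,2) + 12·C(i,3).
At i = 17: i = 17, so p_{17} = -4 - 34 + 1632 + 8160 = 9754.

9754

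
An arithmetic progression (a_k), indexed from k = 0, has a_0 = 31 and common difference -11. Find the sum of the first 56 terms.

-15204

a_k = 31 + (k - 0)·(-11).
a_{55} = -574; S = 56·(31 + (-574))/2 = -15204.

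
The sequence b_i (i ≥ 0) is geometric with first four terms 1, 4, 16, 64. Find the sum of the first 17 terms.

Common ratio r = 4.
b_i = 1·4^(i-0).
S = 1·(4^17 - 1)/(4 - 1) = 1·(17179869184 - 1)/(3) = 5726623061.

5726623061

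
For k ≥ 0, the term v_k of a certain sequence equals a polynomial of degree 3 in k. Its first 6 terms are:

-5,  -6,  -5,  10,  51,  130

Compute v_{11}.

1st diffs: -1, 1, 15, 41, 79.
2nd diffs: 2, 14, 26, 38.
3rd diffs: 12, 12, 12 (constant).
So v_k = 2k^3 - 5k^2 + 2k - 5.
Evaluating at k = 11 gives v_{11} = 2074.

2074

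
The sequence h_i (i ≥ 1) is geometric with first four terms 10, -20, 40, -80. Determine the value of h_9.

Common ratio r = -2.
h_i = 10·(-2)^(i-1).
h_9 = 10·(-2)^8 = 2560.

2560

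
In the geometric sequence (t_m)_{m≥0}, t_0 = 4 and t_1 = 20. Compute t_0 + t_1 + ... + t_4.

3124

Common ratio r = 5.
t_m = 4·5^(m-0).
S = 4·(5^5 - 1)/(5 - 1) = 4·(3125 - 1)/(4) = 3124.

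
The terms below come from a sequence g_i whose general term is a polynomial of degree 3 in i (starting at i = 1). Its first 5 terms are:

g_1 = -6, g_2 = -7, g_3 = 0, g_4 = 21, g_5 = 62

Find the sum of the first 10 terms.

1st diffs: -1, 7, 21, 41.
2nd diffs: 8, 14, 20.
3rd diffs: 6, 6 (constant).
Newton forward-difference form: g_i = -6 + (-1)·C(i-1,1) + 8·C(i-1,2) + 6·C(i-1,3).
Continuing: …, 129, 228, 365, 546, …, g_{10} = 777.
Summing i = 1..10 (10 terms) gives 2115.

2115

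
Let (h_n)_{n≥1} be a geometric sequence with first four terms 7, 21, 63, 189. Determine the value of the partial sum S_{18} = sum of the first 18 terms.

1355971708

Common ratio r = 3.
h_n = 7·3^(n-1).
S = 7·(3^18 - 1)/(3 - 1) = 7·(387420489 - 1)/(2) = 1355971708.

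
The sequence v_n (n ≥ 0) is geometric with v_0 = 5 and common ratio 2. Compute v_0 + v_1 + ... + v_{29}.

v_n = 5·2^(n-0).
S = 5·(2^30 - 1)/(2 - 1) = 5·(1073741824 - 1)/(1) = 5368709115.

5368709115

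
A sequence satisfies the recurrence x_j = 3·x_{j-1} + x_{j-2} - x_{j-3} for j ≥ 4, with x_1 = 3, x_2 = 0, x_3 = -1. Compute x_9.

Step forward from the initial values:
x_4 = -6  x_5 = -19  x_6 = -62  x_7 = -199  x_8 = -640  x_9 = -2057.

-2057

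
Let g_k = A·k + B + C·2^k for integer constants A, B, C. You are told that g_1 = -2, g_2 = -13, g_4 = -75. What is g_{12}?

At k = 1, 2, 4: A + B + 2C = -2; 2A + B + 4C = -13; 4A + B + 16C = -75.
Subtracting the first from the second: A + 2C = -11.
Subtracting the second from the third: 2A + 12C = -62.
Solving: C = -5, A = -1, then B = 9.
Therefore g_{12} = -12 + 9 + (-5)·4096 = -20483.

-20483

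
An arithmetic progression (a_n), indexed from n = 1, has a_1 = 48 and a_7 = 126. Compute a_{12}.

191

Common difference d = (126 - 48) / (7 - 1) = 13.
a_n = 48 + (n - 1)·13.
a_{12} = 48 + 11·13 = 191.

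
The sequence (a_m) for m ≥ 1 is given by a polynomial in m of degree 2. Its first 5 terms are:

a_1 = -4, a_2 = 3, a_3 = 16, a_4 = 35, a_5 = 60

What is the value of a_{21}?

1st diffs: 7, 13, 19, 25.
2nd diffs: 6, 6, 6 (constant).
Newton forward-difference form: a_m = -4 + 7·C(m-1,1) + 6·C(m-1,2).
At m = 21: m-1 = 20, so a_{21} = -4 + 140 + 1140 = 1276.

1276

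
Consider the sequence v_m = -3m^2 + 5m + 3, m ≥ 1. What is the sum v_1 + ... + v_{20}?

-7500

Over m = 1..20: Σm = 210, Σm² = 2870.
Total = (-3)·2870 + (5)·210 + (3)·20 = -7500.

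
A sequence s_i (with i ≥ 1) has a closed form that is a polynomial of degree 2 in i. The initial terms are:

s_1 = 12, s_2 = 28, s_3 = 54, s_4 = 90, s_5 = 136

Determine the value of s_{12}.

1st diffs: 16, 26, 36, 46.
2nd diffs: 10, 10, 10 (constant).
So s_i = 5i^2 + i + 6.
Evaluating at i = 12 gives s_{12} = 738.

738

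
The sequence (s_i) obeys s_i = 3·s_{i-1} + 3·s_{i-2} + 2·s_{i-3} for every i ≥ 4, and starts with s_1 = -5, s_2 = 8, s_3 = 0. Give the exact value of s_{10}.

50414

Applying the relation repeatedly:
s_4 = 14  s_5 = 58  s_6 = 216  s_7 = 850  s_8 = 3314  s_9 = 12924  s_{10} = 50414.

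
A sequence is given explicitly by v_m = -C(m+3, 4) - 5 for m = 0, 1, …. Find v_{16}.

-3881

C(19, 4) = 3876, so v_{16} = -3881.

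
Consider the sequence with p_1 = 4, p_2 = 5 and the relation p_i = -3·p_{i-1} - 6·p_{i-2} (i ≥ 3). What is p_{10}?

21303

Iterate the recurrence:
p_3 = -39; p_4 = 87; p_5 = -27; p_6 = -441; p_7 = 1485; p_8 = -1809; p_9 = -3483; p_{10} = 21303.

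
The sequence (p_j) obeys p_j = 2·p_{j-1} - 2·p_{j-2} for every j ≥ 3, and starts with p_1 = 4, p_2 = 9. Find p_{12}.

32

Iterate the recurrence:
p_3 = 10  p_4 = 2  p_5 = -16  p_6 = -36  p_7 = -40  p_8 = -8  p_9 = 64  p_{10} = 144  p_{11} = 160  p_{12} = 32.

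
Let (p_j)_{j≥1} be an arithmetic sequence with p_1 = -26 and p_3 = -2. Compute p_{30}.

Common difference d = (-2 - (-26)) / (3 - 1) = 12.
p_j = -26 + (j - 1)·12.
p_{30} = -26 + 29·12 = 322.

322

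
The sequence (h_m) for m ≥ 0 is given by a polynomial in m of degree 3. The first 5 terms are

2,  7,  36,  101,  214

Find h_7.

1st diffs: 5, 29, 65, 113.
2nd diffs: 24, 36, 48.
3rd diffs: 12, 12 (constant).
Newton forward-difference form: h_m = 2 + 5·C(m,1) + 24·C(m,2) + 12·C(m,3).
At m = 7: m = 7, so h_7 = 2 + 35 + 504 + 420 = 961.

961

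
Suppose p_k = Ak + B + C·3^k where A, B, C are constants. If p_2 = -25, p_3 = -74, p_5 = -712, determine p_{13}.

Write the equations: 2A + B + 9C = -25; 3A + B + 27C = -74; 5A + B + 243C = -712.
Subtracting the first from the second: A + 18C = -49.
Subtracting the second from the third: 2A + 216C = -638.
Solving: C = -3, A = 5, then B = -8.
Therefore p_{13} = 65 + (-8) + (-3)·1594323 = -4782912.

-4782912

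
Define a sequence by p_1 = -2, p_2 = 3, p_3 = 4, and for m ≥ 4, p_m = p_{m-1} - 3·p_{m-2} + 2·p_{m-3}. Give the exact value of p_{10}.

79

p_4 = -9;  p_5 = -15;  p_6 = 20;  p_7 = 47;  p_8 = -43;  p_9 = -144;  p_{10} = 79.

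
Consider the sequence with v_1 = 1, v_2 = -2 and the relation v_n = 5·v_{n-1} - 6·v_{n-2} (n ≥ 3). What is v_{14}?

-6336332

v_3 = -16; v_4 = -68; v_5 = -244; …; v_{11} = -231076; v_{12} = -698348; v_{13} = -2105284; v_{14} = -6336332.
(Characteristic roots are 3 and 2.)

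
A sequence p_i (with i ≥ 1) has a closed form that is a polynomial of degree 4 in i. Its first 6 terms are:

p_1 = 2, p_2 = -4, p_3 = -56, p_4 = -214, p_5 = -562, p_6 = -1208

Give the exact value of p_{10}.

-9772

1st diffs: -6, -52, -158, -348, -646.
2nd diffs: -46, -106, -190, -298.
3rd diffs: -60, -84, -108.
4th diffs: -24, -24 (constant).
Newton forward-difference form: p_i = 2 + (-6)·C(i-1,1) + (-46)·C(i-1,2) + (-60)·C(i-1,3) + (-24)·C(i-1,4).
At i = 10: i-1 = 9, so p_{10} = 2 - 54 - 1656 - 5040 - 3024 = -9772.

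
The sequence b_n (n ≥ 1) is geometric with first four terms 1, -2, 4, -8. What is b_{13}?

Common ratio r = -2.
b_n = 1·(-2)^(n-1).
b_{13} = 1·(-2)^12 = 4096.

4096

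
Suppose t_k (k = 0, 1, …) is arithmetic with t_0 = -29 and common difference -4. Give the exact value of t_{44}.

t_k = -29 + (k - 0)·(-4).
t_{44} = -29 + 44·(-4) = -205.

-205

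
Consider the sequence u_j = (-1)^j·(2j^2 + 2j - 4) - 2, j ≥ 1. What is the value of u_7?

(-1)^7 = -1; 2j^2 + 2j - 4 at j=7 is 108; so u_7 = -110.

-110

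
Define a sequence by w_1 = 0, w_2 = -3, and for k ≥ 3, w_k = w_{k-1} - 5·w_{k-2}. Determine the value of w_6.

-33

Step forward from the initial values:
w_3 = -3;  w_4 = 12;  w_5 = 27;  w_6 = -33.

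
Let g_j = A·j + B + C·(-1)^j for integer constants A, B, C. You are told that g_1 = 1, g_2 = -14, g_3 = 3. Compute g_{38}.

Plug in j = 1, 2, 3: A + B - C = 1; 2A + B + C = -14; 3A + B - C = 3.
Subtracting the first from the second: A + 2C = -15.
Subtracting the second from the third: A - 2C = 17.
Solving: C = -8, A = 1, then B = -8.
Hence g_{38} = 1·38 + (-8) + (-8)·1 = 22.

22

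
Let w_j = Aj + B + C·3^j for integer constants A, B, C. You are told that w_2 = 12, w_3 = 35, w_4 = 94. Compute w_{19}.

1162261555

At j = 2, 3, 4: 2A + B + 9C = 12; 3A + B + 27C = 35; 4A + B + 81C = 94.
Subtracting the first from the second: A + 18C = 23.
Subtracting the second from the third: A + 54C = 59.
Solving: C = 1, A = 5, then B = -7.
Therefore w_{19} = 95 + (-7) + 1·1162261467 = 1162261555.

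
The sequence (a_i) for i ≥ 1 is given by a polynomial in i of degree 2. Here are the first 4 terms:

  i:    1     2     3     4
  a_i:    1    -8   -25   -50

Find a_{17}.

-1103

1st diffs: -9, -17, -25.
2nd diffs: -8, -8 (constant).
Newton forward-difference form: a_i = 1 + (-9)·C(i-1,1) + (-8)·C(i-1,2).
At i = 17: i-1 = 16, so a_{17} = 1 - 144 - 960 = -1103.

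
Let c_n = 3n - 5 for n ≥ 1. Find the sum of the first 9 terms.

90

Over n = 1..9: Σn = 45.
Total = (3)·45 + (-5)·9 = 90.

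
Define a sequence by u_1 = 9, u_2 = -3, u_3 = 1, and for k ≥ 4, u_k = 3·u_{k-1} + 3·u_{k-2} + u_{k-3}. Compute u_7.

141

Compute successive terms:
u_4 = 3, u_5 = 9, u_6 = 37, u_7 = 141.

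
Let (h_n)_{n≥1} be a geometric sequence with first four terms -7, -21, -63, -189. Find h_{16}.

-100442349

Common ratio r = 3.
h_n = (-7)·3^(n-1).
h_{16} = (-7)·3^15 = -100442349.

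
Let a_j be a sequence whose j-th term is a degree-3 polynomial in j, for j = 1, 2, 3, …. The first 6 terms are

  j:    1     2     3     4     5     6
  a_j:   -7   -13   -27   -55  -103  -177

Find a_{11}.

-1147

1st diffs: -6, -14, -28, -48, -74.
2nd diffs: -8, -14, -20, -26.
3rd diffs: -6, -6, -6 (constant).
Newton forward-difference form: a_j = -7 + (-6)·C(j-1,1) + (-8)·C(j-1,2) + (-6)·C(j-1,3).
At j = 11: j-1 = 10, so a_{11} = -7 - 60 - 360 - 720 = -1147.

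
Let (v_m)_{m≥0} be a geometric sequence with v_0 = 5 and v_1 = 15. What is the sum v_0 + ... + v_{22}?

Common ratio r = 3.
v_m = 5·3^(m-0).
S = 5·(3^23 - 1)/(3 - 1) = 5·(94143178827 - 1)/(2) = 235357947065.

235357947065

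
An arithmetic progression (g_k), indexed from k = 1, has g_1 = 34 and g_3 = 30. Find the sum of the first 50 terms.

-750

Common difference d = (30 - 34) / (3 - 1) = -2.
g_k = 34 + (k - 1)·(-2).
g_{50} = -64; S = 50·(34 + (-64))/2 = -750.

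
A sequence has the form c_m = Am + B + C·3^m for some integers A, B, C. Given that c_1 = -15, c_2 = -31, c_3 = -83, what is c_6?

-2183

Plug in m = 1, 2, 3: A + B + 3C = -15; 2A + B + 9C = -31; 3A + B + 27C = -83.
Subtracting the first from the second: A + 6C = -16.
Subtracting the second from the third: A + 18C = -52.
Solving: C = -3, A = 2, then B = -8.
Hence c_6 = 2·6 + (-8) + (-3)·729 = -2183.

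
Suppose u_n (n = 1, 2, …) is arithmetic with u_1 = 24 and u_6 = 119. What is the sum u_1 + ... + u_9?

Common difference d = (119 - 24) / (6 - 1) = 19.
u_n = 24 + (n - 1)·19.
u_9 = 176; S = 9·(24 + 176)/2 = 900.

900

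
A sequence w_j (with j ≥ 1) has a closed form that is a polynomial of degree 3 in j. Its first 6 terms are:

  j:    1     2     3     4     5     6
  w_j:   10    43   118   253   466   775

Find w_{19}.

1st diffs: 33, 75, 135, 213, 309.
2nd diffs: 42, 60, 78, 96.
3rd diffs: 18, 18, 18 (constant).
Newton forward-difference form: w_j = 10 + 33·C(j-1,1) + 42·C(j-1,2) + 18·C(j-1,3).
At j = 19: j-1 = 18, so w_{19} = 10 + 594 + 6426 + 14688 = 21718.

21718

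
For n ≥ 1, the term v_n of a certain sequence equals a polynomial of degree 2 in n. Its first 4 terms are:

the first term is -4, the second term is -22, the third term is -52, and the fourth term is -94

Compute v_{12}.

1st diffs: -18, -30, -42.
2nd diffs: -12, -12 (constant).
Newton forward-difference form: v_n = -4 + (-18)·C(n-1,1) + (-12)·C(n-1,2).
At n = 12: n-1 = 11, so v_{12} = -4 - 198 - 660 = -862.

-862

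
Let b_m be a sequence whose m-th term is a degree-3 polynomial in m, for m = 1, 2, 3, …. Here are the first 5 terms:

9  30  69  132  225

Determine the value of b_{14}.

1st diffs: 21, 39, 63, 93.
2nd diffs: 18, 24, 30.
3rd diffs: 6, 6 (constant).
Newton forward-difference form: b_m = 9 + 21·C(m-1,1) + 18·C(m-1,2) + 6·C(m-1,3).
At m = 14: m-1 = 13, so b_{14} = 9 + 273 + 1404 + 1716 = 3402.

3402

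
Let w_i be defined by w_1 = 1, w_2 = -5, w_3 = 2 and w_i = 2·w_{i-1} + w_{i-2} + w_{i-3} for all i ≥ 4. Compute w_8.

-29

w_4 = 0  w_5 = -3  w_6 = -4  w_7 = -11  w_8 = -29.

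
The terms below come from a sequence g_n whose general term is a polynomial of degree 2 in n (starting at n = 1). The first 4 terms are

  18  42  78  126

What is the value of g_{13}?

1st diffs: 24, 36, 48.
2nd diffs: 12, 12 (constant).
Newton forward-difference form: g_n = 18 + 24·C(n-1,1) + 12·C(n-1,2).
At n = 13: n-1 = 12, so g_{13} = 18 + 288 + 792 = 1098.

1098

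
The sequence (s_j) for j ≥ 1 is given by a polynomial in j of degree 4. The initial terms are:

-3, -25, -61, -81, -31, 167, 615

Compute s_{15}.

33359

1st diffs: -22, -36, -20, 50, 198, 448.
2nd diffs: -14, 16, 70, 148, 250.
3rd diffs: 30, 54, 78, 102.
4th diffs: 24, 24, 24 (constant).
Newton forward-difference form: s_j = -3 + (-22)·C(j-1,1) + (-14)·C(j-1,2) + 30·C(j-1,3) + 24·C(j-1,4).
At j = 15: j-1 = 14, so s_{15} = -3 - 308 - 1274 + 10920 + 24024 = 33359.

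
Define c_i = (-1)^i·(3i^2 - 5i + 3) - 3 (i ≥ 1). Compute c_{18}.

(-1)^18 = 1; 3i^2 - 5i + 3 at i=18 is 885; so c_{18} = 882.

882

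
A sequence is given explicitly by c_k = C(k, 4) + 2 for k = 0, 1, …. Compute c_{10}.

C(10, 4) = 210, so c_{10} = 212.

212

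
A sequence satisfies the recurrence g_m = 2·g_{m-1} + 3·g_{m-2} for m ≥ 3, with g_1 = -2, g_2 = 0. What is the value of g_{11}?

-29526

Iterate the recurrence:
g_3 = -6  g_4 = -12  g_5 = -42  g_6 = -120  g_7 = -366  g_8 = -1092  g_9 = -3282  g_{10} = -9840  g_{11} = -29526.
(Characteristic roots are 3 and -1.)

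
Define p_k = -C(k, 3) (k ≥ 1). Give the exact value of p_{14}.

-364

C(14, 3) = 364, so p_{14} = -364.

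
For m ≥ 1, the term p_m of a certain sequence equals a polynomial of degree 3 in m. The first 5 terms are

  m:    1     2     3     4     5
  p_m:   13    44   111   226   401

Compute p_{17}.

11549

1st diffs: 31, 67, 115, 175.
2nd diffs: 36, 48, 60.
3rd diffs: 12, 12 (constant).
Newton forward-difference form: p_m = 13 + 31·C(m-1,1) + 36·C(m-1,2) + 12·C(m-1,3).
At m = 17: m-1 = 16, so p_{17} = 13 + 496 + 4320 + 6720 = 11549.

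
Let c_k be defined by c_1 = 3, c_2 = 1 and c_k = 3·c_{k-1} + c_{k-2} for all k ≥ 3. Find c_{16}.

c_3 = 6; c_4 = 19; c_5 = 63; …; c_{13} = 891723; c_{14} = 2945161; c_{15} = 9727206; c_{16} = 32126779.

32126779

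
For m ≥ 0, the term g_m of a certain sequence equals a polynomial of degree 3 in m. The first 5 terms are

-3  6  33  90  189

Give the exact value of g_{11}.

3066

1st diffs: 9, 27, 57, 99.
2nd diffs: 18, 30, 42.
3rd diffs: 12, 12 (constant).
Newton forward-difference form: g_m = -3 + 9·C(m,1) + 18·C(m,2) + 12·C(m,3).
At m = 11: m = 11, so g_{11} = -3 + 99 + 990 + 1980 = 3066.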